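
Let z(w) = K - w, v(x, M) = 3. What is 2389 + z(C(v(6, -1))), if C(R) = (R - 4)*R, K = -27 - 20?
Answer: 2345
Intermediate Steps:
K = -47
C(R) = R*(-4 + R) (C(R) = (-4 + R)*R = R*(-4 + R))
z(w) = -47 - w
2389 + z(C(v(6, -1))) = 2389 + (-47 - 3*(-4 + 3)) = 2389 + (-47 - 3*(-1)) = 2389 + (-47 - 1*(-3)) = 2389 + (-47 + 3) = 2389 - 44 = 2345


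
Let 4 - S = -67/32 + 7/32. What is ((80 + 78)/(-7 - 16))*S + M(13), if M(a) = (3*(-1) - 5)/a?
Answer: -49005/1196 ≈ -40.974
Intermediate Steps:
S = 47/8 (S = 4 - (-67/32 + 7/32) = 4 - 1*(-15/8) = 4 + 15/8 = 47/8 ≈ 5.8750)
M(a) = -8/a (M(a) = (-3 - 5)/a = -8/a)
((80 + 78)/(-7 - 16))*S + M(13) = ((80 + 78)/(-7 - 16))*(47/8) - 8/13 = (158/(-23))*(47/8) - 8*1/13 = (158*(-1/23))*(47/8) - 8/13 = -158/23*47/8 - 8/13 = -3713/92 - 8/13 = -49005/1196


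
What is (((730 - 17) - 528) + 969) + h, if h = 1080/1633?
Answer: 1885562/1633 ≈ 1154.7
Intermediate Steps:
h = 1080/1633 (h = 1080*(1/1633) = 1080/1633 ≈ 0.66136)
(((730 - 17) - 528) + 969) + h = (((730 - 17) - 528) + 969) + 1080/1633 = ((713 - 528) + 969) + 1080/1633 = (185 + 969) + 1080/1633 = 1154 + 1080/1633 = 1885562/1633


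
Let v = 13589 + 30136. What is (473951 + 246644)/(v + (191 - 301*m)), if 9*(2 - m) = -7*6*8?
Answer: 432357/19246 ≈ 22.465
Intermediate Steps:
v = 43725
m = 118/3 (m = 2 - (-7*6)*8/9 = 2 - (-14)*8/3 = 2 - ⅑*(-336) = 2 + 112/3 = 118/3 ≈ 39.333)
(473951 + 246644)/(v + (191 - 301*m)) = (473951 + 246644)/(43725 + (191 - 301*118/3)) = 720595/(43725 + (191 - 35518/3)) = 720595/(43725 - 34945/3) = 720595/(96230/3) = 720595*(3/96230) = 432357/19246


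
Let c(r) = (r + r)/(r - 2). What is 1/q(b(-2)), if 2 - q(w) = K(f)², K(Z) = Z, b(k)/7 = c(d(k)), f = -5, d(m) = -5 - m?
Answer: -1/23 ≈ -0.043478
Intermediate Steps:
c(r) = 2*r/(-2 + r) (c(r) = (2*r)/(-2 + r) = 2*r/(-2 + r))
b(k) = 14*(-5 - k)/(-7 - k) (b(k) = 7*(2*(-5 - k)/(-2 + (-5 - k))) = 7*(2*(-5 - k)/(-7 - k)) = 14*(-5 - k)/(-7 - k))
q(w) = -23 (q(w) = 2 - 1*(-5)² = 2 - 1*25 = 2 - 25 = -23)
1/q(b(-2)) = 1/(-23) = -1/23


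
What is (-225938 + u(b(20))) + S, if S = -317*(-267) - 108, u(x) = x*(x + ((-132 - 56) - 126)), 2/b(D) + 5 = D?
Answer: -31825991/225 ≈ -1.4145e+5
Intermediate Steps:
b(D) = 2/(-5 + D)
u(x) = x*(-314 + x) (u(x) = x*(x + (-188 - 126)) = x*(x - 314) = x*(-314 + x))
S = 84531 (S = 84639 - 108 = 84531)
(-225938 + u(b(20))) + S = (-225938 + (2/(-5 + 20))*(-314 + 2/(-5 + 20))) + 84531 = (-225938 + (2/15)*(-314 + 2/15)) + 84531 = (-225938 + (2*(1/15))*(-314 + 2*(1/15))) + 84531 = (-225938 + 2*(-314 + 2/15)/15) + 84531 = (-225938 + (2/15)*(-4708/15)) + 84531 = (-225938 - 9416/225) + 84531 = -50845466/225 + 84531 = -31825991/225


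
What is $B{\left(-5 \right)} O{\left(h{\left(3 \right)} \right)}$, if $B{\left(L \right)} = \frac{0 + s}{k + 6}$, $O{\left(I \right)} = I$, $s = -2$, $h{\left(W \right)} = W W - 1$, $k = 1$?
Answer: $- \frac{16}{7} \approx -2.2857$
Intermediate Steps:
$h{\left(W \right)} = -1 + W^{2}$ ($h{\left(W \right)} = W^{2} - 1 = -1 + W^{2}$)
$B{\left(L \right)} = - \frac{2}{7}$ ($B{\left(L \right)} = \frac{0 - 2}{1 + 6} = - \frac{2}{7}$)
$B{\left(-5 \right)} O{\left(h{\left(3 \right)} \right)} = - \frac{2 \left(-1 + 3^{2}\right)}{7} = - \frac{2 \left(-1 + 9\right)}{7} = \left(- \frac{2}{7}\right) 8 = - \frac{16}{7}$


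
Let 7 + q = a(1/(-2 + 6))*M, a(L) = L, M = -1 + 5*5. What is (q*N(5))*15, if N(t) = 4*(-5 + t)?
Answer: 0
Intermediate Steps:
M = 24 (M = -1 + 25 = 24)
N(t) = -20 + 4*t
q = -1 (q = -7 + 24/(-2 + 6) = -7 + 24/4 = -7 + (¼)*24 = -7 + 6 = -1)
(q*N(5))*15 = -(-20 + 4*5)*15 = -(-20 + 20)*15 = -1*0*15 = 0*15 = 0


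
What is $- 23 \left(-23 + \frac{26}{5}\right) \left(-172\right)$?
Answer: $- \frac{352084}{5} \approx -70417.0$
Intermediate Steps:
$- 23 \left(-23 + \frac{26}{5}\right) \left(-172\right) = \left(-23\right) \left(- \frac{89}{5}\right) \left(-172\right) = \frac{2047}{5} \left(-172\right) = - \frac{352084}{5}$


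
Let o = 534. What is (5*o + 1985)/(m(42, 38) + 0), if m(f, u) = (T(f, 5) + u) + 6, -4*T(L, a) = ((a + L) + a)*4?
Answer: -4655/8 ≈ -581.88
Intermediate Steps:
T(L, a) = -L - 2*a (T(L, a) = -((a + L) + a)*4/4 = -((L + a) + a)*4/4 = -(L + 2*a)*4/4 = -(4*L + 8*a)/4 = -L - 2*a)
m(f, u) = -4 + u - f (m(f, u) = ((-f - 2*5) + u) + 6 = ((-f - 10) + u) + 6 = ((-10 - f) + u) + 6 = (-10 + u - f) + 6 = -4 + u - f)
(5*o + 1985)/(m(42, 38) + 0) = (5*534 + 1985)/((-4 + 38 - 1*42) + 0) = (2670 + 1985)/((-4 + 38 - 42) + 0) = 4655/(-8 + 0) = 4655/(-8) = 4655*(-1/8) = -4655/8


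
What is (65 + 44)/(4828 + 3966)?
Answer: 109/8794 ≈ 0.012395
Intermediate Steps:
(65 + 44)/(4828 + 3966) = 109/8794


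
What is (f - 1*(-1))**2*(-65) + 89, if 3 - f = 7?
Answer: -496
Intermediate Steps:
f = -4 (f = 3 - 1*7 = 3 - 7 = -4)
(f - 1*(-1))**2*(-65) + 89 = (-4 - 1*(-1))**2*(-65) + 89 = (-4 + 1)**2*(-65) + 89 = (-3)**2*(-65) + 89 = 9*(-65) + 89 = -585 + 89 = -496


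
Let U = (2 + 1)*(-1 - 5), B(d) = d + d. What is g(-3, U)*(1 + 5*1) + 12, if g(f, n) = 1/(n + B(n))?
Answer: 107/9 ≈ 11.889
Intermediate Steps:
B(d) = 2*d
U = -18 (U = 3*(-6) = -18)
g(f, n) = 1/(3*n) (g(f, n) = 1/(n + 2*n) = 1/(3*n))
g(-3, U)*(1 + 5*1) + 12 = ((⅓)/(-18))*(1 + 5*1) + 12 = ((⅓)*(-1/18))*(1 + 5) + 12 = -1/54*6 + 12 = -⅑ + 12 = 107/9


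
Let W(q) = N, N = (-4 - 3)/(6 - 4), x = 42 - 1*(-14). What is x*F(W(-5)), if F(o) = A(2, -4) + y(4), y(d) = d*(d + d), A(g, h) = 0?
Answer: 1792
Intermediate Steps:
y(d) = 2*d² (y(d) = d*(2*d) = 2*d²)
x = 56 (x = 42 + 14 = 56)
N = -7/2 ≈ -3.5000
W(q) = -7/2
F(o) = 32 (F(o) = 0 + 2*4² = 0 + 2*16 = 0 + 32 = 32)
x*F(W(-5)) = 56*32 = 1792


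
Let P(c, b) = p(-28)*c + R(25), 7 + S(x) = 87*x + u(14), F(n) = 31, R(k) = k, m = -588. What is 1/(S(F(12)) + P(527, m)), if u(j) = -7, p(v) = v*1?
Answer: -1/12048 ≈ -8.3001e-5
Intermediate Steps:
p(v) = v
S(x) = -14 + 87*x (S(x) = -7 + (87*x - 7) = -7 + (-7 + 87*x) = -14 + 87*x)
P(c, b) = 25 - 28*c (P(c, b) = -28*c + 25 = 25 - 28*c)
1/(S(F(12)) + P(527, m)) = 1/((-14 + 87*31) + (25 - 28*527)) = 1/((-14 + 2697) + (25 - 14756)) = 1/(2683 - 14731) = 1/(-12048) = -1/12048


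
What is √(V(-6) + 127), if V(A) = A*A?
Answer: √163 ≈ 12.767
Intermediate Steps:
V(A) = A²
√(V(-6) + 127) = √((-6)² + 127) = √(36 + 127) = √163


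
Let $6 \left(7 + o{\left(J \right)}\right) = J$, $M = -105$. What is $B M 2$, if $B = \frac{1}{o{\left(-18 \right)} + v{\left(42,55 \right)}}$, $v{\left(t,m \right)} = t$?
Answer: $- \frac{105}{16} \approx -6.5625$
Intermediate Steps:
$o{\left(J \right)} = -7 + \frac{J}{6}$
$B = \frac{1}{32}$ ($B = \frac{1}{\left(-7 + \frac{1}{6} \left(-18\right)\right) + 42} = \frac{1}{\left(-7 - 3\right) + 42} = \frac{1}{-10 + 42} = \frac{1}{32} \approx 0.03125$)
$B M 2 = \frac{\left(-105\right) 2}{32} = \frac{1}{32} \left(-210\right) = - \frac{105}{16}$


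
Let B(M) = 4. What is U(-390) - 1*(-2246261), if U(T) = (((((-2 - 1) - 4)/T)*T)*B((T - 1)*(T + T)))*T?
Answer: 2257181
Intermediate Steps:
U(T) = -28*T (U(T) = (((((-2 - 1) - 4)/T)*T)*4)*T = ((((-3 - 4)/T)*T)*4)*T = (((-7/T)*T)*4)*T = (-7*4)*T = -28*T)
U(-390) - 1*(-2246261) = -28*(-390) - 1*(-2246261) = 10920 + 2246261 = 2257181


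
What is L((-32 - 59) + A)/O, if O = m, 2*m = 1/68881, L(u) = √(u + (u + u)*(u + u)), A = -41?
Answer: 275524*√17391 ≈ 3.6335e+7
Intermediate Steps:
L(u) = √(u + 4*u²) (L(u) = √(u + (2*u)*(2*u)) = √(u + 4*u²))
m = 1/137762 (m = (½)/68881 = (½)*(1/68881) = 1/137762 ≈ 7.2589e-6)
O = 1/137762 ≈ 7.2589e-6
L((-32 - 59) + A)/O = √(((-32 - 59) - 41)*(1 + 4*((-32 - 59) - 41)))/(1/137762) = √((-91 - 41)*(1 + 4*(-91 - 41)))*137762 = √(-132*(1 + 4*(-132)))*137762 = √(-132*(1 - 528))*137762 = √(-132*(-527))*137762 = √69564*137762 = (2*√17391)*137762 = 275524*√17391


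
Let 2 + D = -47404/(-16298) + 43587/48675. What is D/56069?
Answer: 238526721/7413304409225 ≈ 3.2176e-5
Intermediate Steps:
D = 238526721/132217525 (D = -2 + (-47404/(-16298) + 43587/48675) = -2 + (-47404*(-1/16298) + 43587*(1/48675)) = -2 + (23702/8149 + 14529/16225) = -2 + 502961771/132217525 = 238526721/132217525 ≈ 1.8040)
D/56069 = (238526721/132217525)/56069 = (238526721/132217525)*(1/56069) = 238526721/7413304409225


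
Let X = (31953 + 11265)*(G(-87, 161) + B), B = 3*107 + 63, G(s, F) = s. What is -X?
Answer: -12835746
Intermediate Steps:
B = 384 (B = 321 + 63 = 384)
X = 12835746 (X = (31953 + 11265)*(-87 + 384) = 43218*297 = 12835746)
-X = -1*12835746 = -12835746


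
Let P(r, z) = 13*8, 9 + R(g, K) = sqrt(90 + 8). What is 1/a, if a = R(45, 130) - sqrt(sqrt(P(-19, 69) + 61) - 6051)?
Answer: 1/(-9 + 7*sqrt(2) - I*sqrt(6051 - sqrt(165))) ≈ 0.0001489 + 0.012867*I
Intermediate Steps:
R(g, K) = -9 + 7*sqrt(2) (R(g, K) = -9 + sqrt(90 + 8) = -9 + sqrt(98) = -9 + 7*sqrt(2))
P(r, z) = 104
a = -9 - sqrt(-6051 + sqrt(165)) + 7*sqrt(2) (a = (-9 + 7*sqrt(2)) - sqrt(sqrt(104 + 61) - 6051) = (-9 + 7*sqrt(2)) - sqrt(sqrt(165) - 6051) = (-9 + 7*sqrt(2)) - sqrt(-6051 + sqrt(165)) = -9 - sqrt(-6051 + sqrt(165)) + 7*sqrt(2) ≈ 0.8995 - 77.706*I)
1/a = 1/(-9 + 7*sqrt(2) - I*sqrt(6051 - sqrt(165)))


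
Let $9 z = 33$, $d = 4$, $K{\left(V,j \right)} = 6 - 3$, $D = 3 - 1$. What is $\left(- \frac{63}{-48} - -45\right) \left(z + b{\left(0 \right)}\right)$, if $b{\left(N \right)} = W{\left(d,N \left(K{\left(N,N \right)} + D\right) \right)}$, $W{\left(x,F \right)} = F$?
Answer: $\frac{2717}{16} \approx 169.81$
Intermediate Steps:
$D = 2$ ($D = 3 - 1 = 2$)
$K{\left(V,j \right)} = 3$
$z = \frac{11}{3}$ ($z = \frac{1}{9} \cdot 33 = \frac{11}{3} \approx 3.6667$)
$b{\left(N \right)} = 5 N$ ($b{\left(N \right)} = N \left(3 + 2\right) = N 5 = 5 N$)
$\left(- \frac{63}{-48} - -45\right) \left(z + b{\left(0 \right)}\right) = \left(- \frac{63}{-48} - -45\right) \left(\frac{11}{3} + 5 \cdot 0\right) = \left(\left(-63\right) \left(- \frac{1}{48}\right) + 45\right) \left(\frac{11}{3} + 0\right) = \left(\frac{21}{16} + 45\right) \frac{11}{3} = \frac{741}{16} \cdot \frac{11}{3} = \frac{2717}{16}$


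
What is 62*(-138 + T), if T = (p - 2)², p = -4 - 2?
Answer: -4588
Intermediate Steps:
p = -6
T = 64 (T = (-6 - 2)² = (-8)² = 64)
62*(-138 + T) = 62*(-138 + 64) = 62*(-74) = -4588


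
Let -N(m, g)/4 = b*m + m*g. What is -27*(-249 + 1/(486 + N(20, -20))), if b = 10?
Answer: 8645751/1286 ≈ 6723.0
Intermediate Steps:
N(m, g) = -40*m - 4*g*m (N(m, g) = -4*(10*m + m*g) = -4*(10*m + g*m) = -40*m - 4*g*m)
-27*(-249 + 1/(486 + N(20, -20))) = -27*(-249 + 1/(486 - 4*20*(10 - 20))) = -27*(-249 + 1/(486 - 4*20*(-10))) = -27*(-249 + 1/(486 + 800)) = -27*(-249 + 1/1286) = -27*(-320213/1286) = 8645751/1286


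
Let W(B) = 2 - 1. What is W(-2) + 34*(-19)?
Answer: -645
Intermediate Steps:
W(B) = 1
W(-2) + 34*(-19) = 1 + 34*(-19) = 1 - 646 = -645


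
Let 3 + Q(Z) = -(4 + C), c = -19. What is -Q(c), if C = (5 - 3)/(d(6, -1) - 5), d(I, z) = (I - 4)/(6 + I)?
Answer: 191/29 ≈ 6.5862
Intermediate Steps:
d(I, z) = (-4 + I)/(6 + I)
C = -12/29 (C = (5 - 3)/((-4 + 6)/(6 + 6) - 5) = 2/(2/12 - 5) = 2/((1/12)*2 - 5) = 2/(⅙ - 5) = 2/(-29/6) = 2*(-6/29) = -12/29 ≈ -0.41379)
Q(Z) = -191/29 (Q(Z) = -3 - (4 - 12/29) = -3 - 1*104/29 = -3 - 104/29 = -191/29)
-Q(c) = -1*(-191/29) = 191/29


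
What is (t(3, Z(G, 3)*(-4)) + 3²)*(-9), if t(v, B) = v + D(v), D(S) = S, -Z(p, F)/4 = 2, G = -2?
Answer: -135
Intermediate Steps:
Z(p, F) = -8 (Z(p, F) = -4*2 = -8)
t(v, B) = 2*v (t(v, B) = v + v = 2*v)
(t(3, Z(G, 3)*(-4)) + 3²)*(-9) = (2*3 + 3²)*(-9) = (6 + 9)*(-9) = 15*(-9) = -135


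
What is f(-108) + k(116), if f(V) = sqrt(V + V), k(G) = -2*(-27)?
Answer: 54 + 6*I*sqrt(6) ≈ 54.0 + 14.697*I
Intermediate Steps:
k(G) = 54
f(V) = sqrt(2)*sqrt(V) (f(V) = sqrt(2*V) = sqrt(2)*sqrt(V))
f(-108) + k(116) = sqrt(2)*sqrt(-108) + 54 = sqrt(2)*(6*I*sqrt(3)) + 54 = 6*I*sqrt(6) + 54 = 54 + 6*I*sqrt(6)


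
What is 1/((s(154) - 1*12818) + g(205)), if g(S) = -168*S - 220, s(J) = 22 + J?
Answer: -1/47302 ≈ -2.1141e-5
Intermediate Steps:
g(S) = -220 - 168*S
1/((s(154) - 1*12818) + g(205)) = 1/(((22 + 154) - 1*12818) + (-220 - 168*205)) = 1/((176 - 12818) + (-220 - 34440)) = 1/(-12642 - 34660) = 1/(-47302) = -1/47302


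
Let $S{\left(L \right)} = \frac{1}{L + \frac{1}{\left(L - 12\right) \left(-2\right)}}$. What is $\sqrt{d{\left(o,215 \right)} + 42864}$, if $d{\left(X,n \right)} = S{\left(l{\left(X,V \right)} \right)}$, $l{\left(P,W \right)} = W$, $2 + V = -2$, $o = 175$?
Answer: $\frac{4 \sqrt{43209337}}{127} \approx 207.04$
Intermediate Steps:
$V = -4$ ($V = -2 - 2 = -4$)
$S{\left(L \right)} = \frac{1}{L - \frac{1}{2 \left(-12 + L\right)}}$ ($S{\left(L \right)} = \frac{1}{L + \frac{1}{-12 + L} \left(- \frac{1}{2}\right)} = \frac{1}{L - \frac{1}{2 \left(-12 + L\right)}}$)
$d{\left(X,n \right)} = - \frac{32}{127}$ ($d{\left(X,n \right)} = \frac{2 \left(12 - -4\right)}{1 - 2 \left(-4\right)^{2} + 24 \left(-4\right)} = \frac{2 \left(12 + 4\right)}{1 - 32 - 96} = 2 \frac{1}{1 - 32 - 96} \cdot 16 = 2 \frac{1}{-127} \cdot 16 = 2 \left(- \frac{1}{127}\right) 16 = - \frac{32}{127}$)
$\sqrt{d{\left(o,215 \right)} + 42864} = \sqrt{- \frac{32}{127} + 42864} = \sqrt{\frac{5443696}{127}} = \frac{4 \sqrt{43209337}}{127}$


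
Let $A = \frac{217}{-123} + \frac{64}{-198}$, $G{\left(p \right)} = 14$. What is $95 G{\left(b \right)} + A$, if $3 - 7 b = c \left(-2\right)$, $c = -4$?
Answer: $\frac{5389997}{4059} \approx 1327.9$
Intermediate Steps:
$b = - \frac{5}{7}$ ($b = \frac{3}{7} - \frac{\left(-4\right) \left(-2\right)}{7} = \frac{3}{7} - \frac{8}{7} = - \frac{5}{7} \approx -0.71429$)
$A = - \frac{8473}{4059}$ ($A = 217 \left(- \frac{1}{123}\right) + 64 \left(- \frac{1}{198}\right) = - \frac{217}{123} - \frac{32}{99} = - \frac{8473}{4059} \approx -2.0875$)
$95 G{\left(b \right)} + A = 95 \cdot 14 - \frac{8473}{4059} = 1330 - \frac{8473}{4059} = \frac{5389997}{4059}$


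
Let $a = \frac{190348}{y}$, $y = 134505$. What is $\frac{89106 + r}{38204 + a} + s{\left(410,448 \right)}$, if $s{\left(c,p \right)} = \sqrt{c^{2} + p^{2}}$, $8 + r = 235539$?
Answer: $\frac{43665299685}{5138819368} + 2 \sqrt{92201} \approx 615.79$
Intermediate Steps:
$r = 235531$ ($r = -8 + 235539 = 235531$)
$a = \frac{190348}{134505} \approx 1.4152$
$\frac{89106 + r}{38204 + a} + s{\left(410,448 \right)} = \frac{89106 + 235531}{38204 + \frac{190348}{134505}} + \sqrt{410^{2} + 448^{2}} = \frac{324637}{\frac{5138819368}{134505}} + \sqrt{168100 + 200704} = 324637 \cdot \frac{134505}{5138819368} + \sqrt{368804} = \frac{43665299685}{5138819368} + 2 \sqrt{92201}$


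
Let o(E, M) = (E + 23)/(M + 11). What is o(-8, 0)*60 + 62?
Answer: 1582/11 ≈ 143.82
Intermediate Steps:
o(E, M) = (23 + E)/(11 + M)
o(-8, 0)*60 + 62 = ((23 - 8)/(11 + 0))*60 + 62 = (15/11)*60 + 62 = 900/11 + 62 = 1582/11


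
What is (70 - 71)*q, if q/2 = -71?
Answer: 142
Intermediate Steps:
q = -142 (q = 2*(-71) = -142)
(70 - 71)*q = (70 - 71)*(-142) = -1*(-142) = 142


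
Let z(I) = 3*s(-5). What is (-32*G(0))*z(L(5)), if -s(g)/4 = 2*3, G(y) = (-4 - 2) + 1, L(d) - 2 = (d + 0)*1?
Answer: -11520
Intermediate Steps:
L(d) = 2 + d (L(d) = 2 + (d + 0)*1 = 2 + d*1 = 2 + d)
G(y) = -5 (G(y) = -6 + 1 = -5)
s(g) = -24 (s(g) = -8*3 = -4*6 = -24)
z(I) = -72 (z(I) = 3*(-24) = -72)
(-32*G(0))*z(L(5)) = -32*(-5)*(-72) = 160*(-72) = -11520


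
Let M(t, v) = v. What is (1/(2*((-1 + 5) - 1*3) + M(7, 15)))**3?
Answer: 1/4913 ≈ 0.00020354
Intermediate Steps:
(1/(2*((-1 + 5) - 1*3) + M(7, 15)))**3 = (1/(2*((-1 + 5) - 1*3) + 15))**3 = (1/(2*(4 - 3) + 15))**3 = (1/(2*1 + 15))**3 = (1/(2 + 15))**3 = (1/17)**3 = 1/4913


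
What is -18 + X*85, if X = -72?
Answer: -6138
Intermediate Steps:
-18 + X*85 = -18 - 72*85 = -18 - 6120 = -6138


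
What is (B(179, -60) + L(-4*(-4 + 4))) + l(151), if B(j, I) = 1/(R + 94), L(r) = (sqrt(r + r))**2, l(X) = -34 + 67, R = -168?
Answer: 2441/74 ≈ 32.987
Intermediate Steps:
l(X) = 33
L(r) = 2*r (L(r) = (sqrt(2*r))**2 = (sqrt(2)*sqrt(r))**2 = 2*r)
B(j, I) = -1/74 (B(j, I) = 1/(-168 + 94) = 1/(-74) = -1/74)
(B(179, -60) + L(-4*(-4 + 4))) + l(151) = (-1/74 + 2*(-4*(-4 + 4))) + 33 = (-1/74 + 2*(-4*0)) + 33 = (-1/74 + 2*0) + 33 = (-1/74 + 0) + 33 = -1/74 + 33 = 2441/74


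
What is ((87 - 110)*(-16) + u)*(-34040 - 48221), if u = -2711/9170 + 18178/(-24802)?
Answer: -3432829950974259/113717170 ≈ -3.0187e+7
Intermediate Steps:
u = -116965241/113717170 (u = -2711*1/9170 + 18178*(-1/24802) = -2711/9170 - 9089/12401 = -116965241/113717170 ≈ -1.0286)
((87 - 110)*(-16) + u)*(-34040 - 48221) = ((87 - 110)*(-16) - 116965241/113717170)*(-34040 - 48221) = (-23*(-16) - 116965241/113717170)*(-82261) = (368 - 116965241/113717170)*(-82261) = (41730953319/113717170)*(-82261) = -3432829950974259/113717170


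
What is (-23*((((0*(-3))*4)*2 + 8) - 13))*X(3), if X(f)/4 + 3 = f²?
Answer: 2760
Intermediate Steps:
X(f) = -12 + 4*f²
(-23*((((0*(-3))*4)*2 + 8) - 13))*X(3) = (-23*((((0*(-3))*4)*2 + 8) - 13))*(-12 + 4*3²) = (-23*(((0*4)*2 + 8) - 13))*(-12 + 4*9) = (-23*((0*2 + 8) - 13))*(-12 + 36) = -23*((0 + 8) - 13)*24 = -23*(8 - 13)*24 = -23*(-5)*24 = 115*24 = 2760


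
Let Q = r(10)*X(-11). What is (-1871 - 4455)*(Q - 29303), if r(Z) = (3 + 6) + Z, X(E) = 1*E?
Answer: 186692912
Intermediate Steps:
X(E) = E
r(Z) = 9 + Z
Q = -209 (Q = (9 + 10)*(-11) = 19*(-11) = -209)
(-1871 - 4455)*(Q - 29303) = (-1871 - 4455)*(-209 - 29303) = -6326*(-29512) = 186692912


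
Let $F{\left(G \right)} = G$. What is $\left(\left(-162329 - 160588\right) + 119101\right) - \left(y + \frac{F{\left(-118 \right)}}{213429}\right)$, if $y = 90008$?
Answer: $- \frac{62710562378}{213429} \approx -2.9382 \cdot 10^{5}$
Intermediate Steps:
$\left(\left(-162329 - 160588\right) + 119101\right) - \left(y + \frac{F{\left(-118 \right)}}{213429}\right) = \left(\left(-162329 - 160588\right) + 119101\right) - \left(90008 - \frac{118}{213429}\right) = \left(-322917 + 119101\right) - \left(90008 - \frac{118}{213429}\right) = -203816 - \left(90008 - \frac{118}{213429}\right) = -203816 - \frac{19210317314}{213429} = - \frac{62710562378}{213429}$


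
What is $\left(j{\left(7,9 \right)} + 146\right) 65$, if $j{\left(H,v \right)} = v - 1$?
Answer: $10010$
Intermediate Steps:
$j{\left(H,v \right)} = -1 + v$ ($j{\left(H,v \right)} = v - 1 = -1 + v$)
$\left(j{\left(7,9 \right)} + 146\right) 65 = \left(\left(-1 + 9\right) + 146\right) 65 = \left(8 + 146\right) 65 = 154 \cdot 65 = 10010$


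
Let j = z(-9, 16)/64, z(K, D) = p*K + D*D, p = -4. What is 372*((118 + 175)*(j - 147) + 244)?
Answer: -61737399/4 ≈ -1.5434e+7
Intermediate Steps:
z(K, D) = D**2 - 4*K (z(K, D) = -4*K + D*D = -4*K + D**2 = D**2 - 4*K)
j = 73/16 (j = (16**2 - 4*(-9))/64 = (256 + 36)*(1/64) = 292*(1/64) = 73/16 ≈ 4.5625)
372*((118 + 175)*(j - 147) + 244) = 372*((118 + 175)*(73/16 - 147) + 244) = 372*(293*(-2279/16) + 244) = 372*(-667747/16 + 244) = 372*(-663843/16) = -61737399/4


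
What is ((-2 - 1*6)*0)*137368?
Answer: 0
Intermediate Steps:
((-2 - 1*6)*0)*137368 = ((-2 - 6)*0)*137368 = -8*0*137368 = 0*137368 = 0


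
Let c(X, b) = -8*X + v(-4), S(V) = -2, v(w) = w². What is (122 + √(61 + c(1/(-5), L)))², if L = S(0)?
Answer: (610 + √1965)²/25 ≈ 17126.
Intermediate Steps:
L = -2
c(X, b) = 16 - 8*X (c(X, b) = -8*X + (-4)² = -8*X + 16 = 16 - 8*X)
(122 + √(61 + c(1/(-5), L)))² = (122 + √(61 + (16 - 8/(-5))))² = (122 + √(61 + (16 - 8*(-⅕))))² = (122 + √(61 + (16 + 8/5)))² = (122 + √(61 + 88/5))² = (122 + √(393/5))² = (122 + √1965/5)²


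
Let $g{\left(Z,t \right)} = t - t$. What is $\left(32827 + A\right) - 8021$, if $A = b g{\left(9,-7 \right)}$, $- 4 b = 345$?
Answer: $24806$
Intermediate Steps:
$b = - \frac{345}{4}$ ($b = \left(- \frac{1}{4}\right) 345 = - \frac{345}{4} \approx -86.25$)
$g{\left(Z,t \right)} = 0$
$A = 0$ ($A = \left(- \frac{345}{4}\right) 0 = 0$)
$\left(32827 + A\right) - 8021 = \left(32827 + 0\right) - 8021 = 32827 - 8021 = 24806$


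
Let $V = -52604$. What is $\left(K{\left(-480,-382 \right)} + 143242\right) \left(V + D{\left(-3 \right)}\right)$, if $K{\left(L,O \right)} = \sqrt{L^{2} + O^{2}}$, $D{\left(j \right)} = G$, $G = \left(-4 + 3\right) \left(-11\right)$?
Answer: $-7533526506 - 105186 \sqrt{94081} \approx -7.5658 \cdot 10^{9}$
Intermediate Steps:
$G = 11$ ($G = \left(-1\right) \left(-11\right) = 11$)
$D{\left(j \right)} = 11$
$\left(K{\left(-480,-382 \right)} + 143242\right) \left(V + D{\left(-3 \right)}\right) = \left(\sqrt{\left(-480\right)^{2} + \left(-382\right)^{2}} + 143242\right) \left(-52604 + 11\right) = \left(\sqrt{230400 + 145924} + 143242\right) \left(-52593\right) = \left(\sqrt{376324} + 143242\right) \left(-52593\right) = \left(2 \sqrt{94081} + 143242\right) \left(-52593\right) = \left(143242 + 2 \sqrt{94081}\right) \left(-52593\right) = -7533526506 - 105186 \sqrt{94081}$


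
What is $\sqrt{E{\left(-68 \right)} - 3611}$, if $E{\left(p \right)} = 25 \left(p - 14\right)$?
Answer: $3 i \sqrt{629} \approx 75.24 i$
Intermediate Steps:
$E{\left(p \right)} = -350 + 25 p$ ($E{\left(p \right)} = 25 \left(-14 + p\right) = -350 + 25 p$)
$\sqrt{E{\left(-68 \right)} - 3611} = \sqrt{\left(-350 + 25 \left(-68\right)\right) - 3611} = \sqrt{\left(-350 - 1700\right) - 3611} = \sqrt{-2050 - 3611} = \sqrt{-5661} = 3 i \sqrt{629}$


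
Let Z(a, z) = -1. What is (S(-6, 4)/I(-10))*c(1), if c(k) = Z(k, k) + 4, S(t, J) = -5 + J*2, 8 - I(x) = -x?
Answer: -9/2 ≈ -4.5000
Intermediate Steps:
I(x) = 8 + x (I(x) = 8 - (-1)*x = 8 + x)
S(t, J) = -5 + 2*J
c(k) = 3 (c(k) = -1 + 4 = 3)
(S(-6, 4)/I(-10))*c(1) = ((-5 + 2*4)/(8 - 10))*3 = ((-5 + 8)/(-2))*3 = (3*(-1/2))*3 = -3/2*3 = -9/2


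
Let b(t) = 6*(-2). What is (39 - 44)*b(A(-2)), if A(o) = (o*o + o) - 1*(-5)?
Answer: 60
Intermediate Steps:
A(o) = 5 + o + o² (A(o) = (o² + o) + 5 = (o + o²) + 5 = 5 + o + o²)
b(t) = -12
(39 - 44)*b(A(-2)) = (39 - 44)*(-12) = -5*(-12) = 60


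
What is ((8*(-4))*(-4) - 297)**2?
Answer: 28561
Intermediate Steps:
((8*(-4))*(-4) - 297)**2 = (-32*(-4) - 297)**2 = (128 - 297)**2 = (-169)**2 = 28561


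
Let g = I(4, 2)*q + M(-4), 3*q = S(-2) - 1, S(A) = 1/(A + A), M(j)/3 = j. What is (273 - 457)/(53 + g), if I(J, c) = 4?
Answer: -276/59 ≈ -4.6780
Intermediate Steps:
M(j) = 3*j
S(A) = 1/(2*A)
q = -5/12 (q = ((1/2)/(-2) - 1)/3 = ((1/2)*(-1/2) - 1)/3 = (-1/4 - 1)/3 = (1/3)*(-5/4) = -5/12 ≈ -0.41667)
g = -41/3 (g = 4*(-5/12) + 3*(-4) = -5/3 - 12 = -41/3 ≈ -13.667)
(273 - 457)/(53 + g) = (273 - 457)/(53 - 41/3) = -184/118/3 = -184*3/118 = -276/59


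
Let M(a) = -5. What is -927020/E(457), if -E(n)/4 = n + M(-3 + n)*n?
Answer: -231755/1828 ≈ -126.78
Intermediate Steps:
E(n) = 16*n (E(n) = -4*(n - 5*n) = -(-16)*n = 16*n)
-927020/E(457) = -927020/(16*457) = -927020/7312 = -927020*1/7312 = -231755/1828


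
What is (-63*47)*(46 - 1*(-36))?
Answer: -242802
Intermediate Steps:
(-63*47)*(46 - 1*(-36)) = -2961*(46 + 36) = -2961*82 = -242802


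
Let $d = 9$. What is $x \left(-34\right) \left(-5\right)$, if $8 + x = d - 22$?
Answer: $-3570$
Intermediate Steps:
$x = -21$ ($x = -8 + \left(9 - 22\right) = -8 - 13 = -21$)
$x \left(-34\right) \left(-5\right) = \left(-21\right) \left(-34\right) \left(-5\right) = 714 \left(-5\right) = -3570$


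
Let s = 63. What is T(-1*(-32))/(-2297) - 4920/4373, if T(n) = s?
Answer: -11576739/10044781 ≈ -1.1525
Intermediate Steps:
T(n) = 63
T(-1*(-32))/(-2297) - 4920/4373 = 63/(-2297) - 4920/4373 = 63*(-1/2297) - 4920*1/4373 = -63/2297 - 4920/4373 = -11576739/10044781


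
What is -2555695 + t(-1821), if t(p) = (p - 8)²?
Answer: 789546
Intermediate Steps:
t(p) = (-8 + p)²
-2555695 + t(-1821) = -2555695 + (-8 - 1821)² = -2555695 + (-1829)² = -2555695 + 3345241 = 789546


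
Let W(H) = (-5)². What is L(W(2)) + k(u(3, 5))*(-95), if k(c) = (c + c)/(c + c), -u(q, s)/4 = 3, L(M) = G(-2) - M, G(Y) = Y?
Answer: -122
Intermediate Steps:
W(H) = 25
L(M) = -2 - M
u(q, s) = -12 (u(q, s) = -4*3 = -12)
k(c) = 1 (k(c) = (2*c)/((2*c)) = (2*c)*(1/(2*c)) = 1)
L(W(2)) + k(u(3, 5))*(-95) = (-2 - 1*25) + 1*(-95) = (-2 - 25) - 95 = -27 - 95 = -122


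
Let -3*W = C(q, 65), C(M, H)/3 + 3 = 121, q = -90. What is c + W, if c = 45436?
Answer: 45318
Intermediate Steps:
C(M, H) = 354 (C(M, H) = -9 + 3*121 = -9 + 363 = 354)
W = -118 (W = -1/3*354 = -118)
c + W = 45436 - 118 = 45318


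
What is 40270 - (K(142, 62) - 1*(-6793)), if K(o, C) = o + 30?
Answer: 33305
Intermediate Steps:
K(o, C) = 30 + o
40270 - (K(142, 62) - 1*(-6793)) = 40270 - ((30 + 142) - 1*(-6793)) = 40270 - (172 + 6793) = 40270 - 1*6965 = 40270 - 6965 = 33305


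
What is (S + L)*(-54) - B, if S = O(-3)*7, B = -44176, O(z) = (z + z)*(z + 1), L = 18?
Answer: 38668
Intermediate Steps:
O(z) = 2*z*(1 + z) (O(z) = (2*z)*(1 + z) = 2*z*(1 + z))
S = 84 (S = (2*(-3)*(1 - 3))*7 = (2*(-3)*(-2))*7 = 12*7 = 84)
(S + L)*(-54) - B = (84 + 18)*(-54) - 1*(-44176) = 102*(-54) + 44176 = -5508 + 44176 = 38668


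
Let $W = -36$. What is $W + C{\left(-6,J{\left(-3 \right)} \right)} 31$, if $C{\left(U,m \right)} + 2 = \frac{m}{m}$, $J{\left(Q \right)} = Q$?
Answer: $-67$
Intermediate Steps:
$C{\left(U,m \right)} = -1$ ($C{\left(U,m \right)} = -2 + \frac{m}{m} = -2 + 1 = -1$)
$W + C{\left(-6,J{\left(-3 \right)} \right)} 31 = -36 - 31 = -67$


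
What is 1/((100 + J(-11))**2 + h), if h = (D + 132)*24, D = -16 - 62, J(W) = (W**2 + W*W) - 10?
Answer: 1/111520 ≈ 8.9670e-6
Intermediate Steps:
J(W) = -10 + 2*W**2 (J(W) = (W**2 + W**2) - 10 = 2*W**2 - 10 = -10 + 2*W**2)
D = -78
h = 1296 (h = (-78 + 132)*24 = 54*24 = 1296)
1/((100 + J(-11))**2 + h) = 1/((100 + (-10 + 2*(-11)**2))**2 + 1296) = 1/((100 + (-10 + 2*121))**2 + 1296) = 1/((100 + (-10 + 242))**2 + 1296) = 1/((100 + 232)**2 + 1296) = 1/(332**2 + 1296) = 1/(110224 + 1296) = 1/111520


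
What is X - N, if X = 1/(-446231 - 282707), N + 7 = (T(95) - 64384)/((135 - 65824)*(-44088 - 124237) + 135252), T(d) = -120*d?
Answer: 56420321555331397/8060039624390026 ≈ 7.0000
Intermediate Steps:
N = -77400729023/11057236177 (N = -7 + (-120*95 - 64384)/((135 - 65824)*(-44088 - 124237) + 135252) = -7 + (-11400 - 64384)/(-65689*(-168325) + 135252) = -7 - 75784/(11057100925 + 135252) = -7 - 75784/11057236177 = -77400729023/11057236177 ≈ -7.0000)
X = -1/728938 (X = 1/(-728938) = -1/728938 ≈ -1.3719e-6)
X - N = -1/728938 - 1*(-77400729023/11057236177) = -1/728938 + 77400729023/11057236177 = 56420321555331397/8060039624390026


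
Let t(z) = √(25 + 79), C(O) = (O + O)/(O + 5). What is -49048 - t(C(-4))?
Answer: -49048 - 2*√26 ≈ -49058.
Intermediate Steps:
C(O) = 2*O/(5 + O) (C(O) = (2*O)/(5 + O) = 2*O/(5 + O))
t(z) = 2*√26 (t(z) = √104 = 2*√26)
-49048 - t(C(-4)) = -49048 - 2*√26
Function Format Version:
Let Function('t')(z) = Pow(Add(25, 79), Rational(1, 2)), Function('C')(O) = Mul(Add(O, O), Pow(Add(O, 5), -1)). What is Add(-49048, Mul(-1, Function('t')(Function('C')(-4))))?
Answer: Add(-49048, Mul(-2, Pow(26, Rational(1, 2)))) ≈ -49058.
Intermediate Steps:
Function('C')(O) = Mul(2, O, Pow(Add(5, O), -1)) (Function('C')(O) = Mul(Mul(2, O), Pow(Add(5, O), -1)) = Mul(2, O, Pow(Add(5, O), -1)))
Function('t')(z) = Mul(2, Pow(26, Rational(1, 2))) (Function('t')(z) = Pow(104, Rational(1, 2)) = Mul(2, Pow(26, Rational(1, 2))))
Add(-49048, Mul(-1, Function('t')(Function('C')(-4)))) = Add(-49048, Mul(-1, Mul(2, Pow(26, Rational(1, 2))))) = Add(-49048, Mul(-2, Pow(26, Rational(1, 2))))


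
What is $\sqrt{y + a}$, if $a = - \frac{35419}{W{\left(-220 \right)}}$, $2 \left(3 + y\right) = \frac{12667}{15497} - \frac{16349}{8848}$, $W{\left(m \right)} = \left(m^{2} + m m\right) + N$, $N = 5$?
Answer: $\frac{i \sqrt{170951312980241010183511930}}{6636827664040} \approx 1.97 i$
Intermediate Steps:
$W{\left(m \right)} = 5 + 2 m^{2}$ ($W{\left(m \right)} = \left(m^{2} + m m\right) + 5 = \left(m^{2} + m^{2}\right) + 5 = 2 m^{2} + 5 = 5 + 2 m^{2}$)
$y = - \frac{963987573}{274234912}$ ($y = -3 + \frac{\frac{12667}{15497} - \frac{16349}{8848}}{2} = -3 + \frac{1}{2} \left(- \frac{141282837}{137117456}\right) = -3 - \frac{141282837}{274234912} = - \frac{963987573}{274234912} \approx -3.5152$)
$a = - \frac{35419}{96805}$ ($a = - \frac{35419}{5 + 2 \left(-220\right)^{2}} = - \frac{35419}{5 + 2 \cdot 48400} = - \frac{35419}{5 + 96800} = - \frac{35419}{96805} \approx -0.36588$)
$\sqrt{y + a} = \sqrt{- \frac{963987573}{274234912} - \frac{35419}{96805}} = \sqrt{- \frac{103031943352393}{26547310656160}} = \frac{i \sqrt{170951312980241010183511930}}{6636827664040}$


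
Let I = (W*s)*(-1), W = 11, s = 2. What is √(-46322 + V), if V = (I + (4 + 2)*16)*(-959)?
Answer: 18*I*√362 ≈ 342.47*I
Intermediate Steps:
I = -22 (I = (11*2)*(-1) = 22*(-1) = -22)
V = -70966 (V = (-22 + (4 + 2)*16)*(-959) = (-22 + 6*16)*(-959) = (-22 + 96)*(-959) = 74*(-959) = -70966)
√(-46322 + V) = √(-46322 - 70966) = √(-117288) = 18*I*√362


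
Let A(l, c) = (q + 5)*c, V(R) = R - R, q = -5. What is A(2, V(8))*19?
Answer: 0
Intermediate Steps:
V(R) = 0
A(l, c) = 0 (A(l, c) = (-5 + 5)*c = 0*c = 0)
A(2, V(8))*19 = 0*19 = 0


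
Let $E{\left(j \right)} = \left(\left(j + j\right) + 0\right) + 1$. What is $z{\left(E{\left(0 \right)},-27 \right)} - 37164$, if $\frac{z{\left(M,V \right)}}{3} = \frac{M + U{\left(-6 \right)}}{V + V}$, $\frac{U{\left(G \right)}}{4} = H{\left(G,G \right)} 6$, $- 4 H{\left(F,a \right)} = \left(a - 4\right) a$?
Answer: $- \frac{668593}{18} \approx -37144.0$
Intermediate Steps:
$H{\left(F,a \right)} = - \frac{a \left(-4 + a\right)}{4}$ ($H{\left(F,a \right)} = - \frac{\left(a - 4\right) a}{4} = - \frac{\left(-4 + a\right) a}{4} = - \frac{a \left(-4 + a\right)}{4}$)
$U{\left(G \right)} = 6 G \left(4 - G\right)$ ($U{\left(G \right)} = 4 \frac{G \left(4 - G\right)}{4} \cdot 6 = 4 \frac{3 G \left(4 - G\right)}{2} = 6 G \left(4 - G\right)$)
$E{\left(j \right)} = 1 + 2 j$ ($E{\left(j \right)} = \left(2 j + 0\right) + 1 = 2 j + 1 = 1 + 2 j$)
$z{\left(M,V \right)} = \frac{3 \left(-360 + M\right)}{2 V}$ ($z{\left(M,V \right)} = 3 \frac{M + 6 \left(-6\right) \left(4 - -6\right)}{V + V} = 3 \frac{M + 6 \left(-6\right) \left(4 + 6\right)}{2 V} = 3 \left(M + 6 \left(-6\right) 10\right) \frac{1}{2 V} = 3 \left(M - 360\right) \frac{1}{2 V} = 3 \left(-360 + M\right) \frac{1}{2 V} = 3 \frac{-360 + M}{2 V} = \frac{3 \left(-360 + M\right)}{2 V}$)
$z{\left(E{\left(0 \right)},-27 \right)} - 37164 = \frac{3 \left(-360 + \left(1 + 2 \cdot 0\right)\right)}{2 \left(-27\right)} - 37164 = \frac{3}{2} \left(- \frac{1}{27}\right) \left(-360 + \left(1 + 0\right)\right) - 37164 = \frac{3}{2} \left(- \frac{1}{27}\right) \left(-360 + 1\right) - 37164 = \frac{3}{2} \left(- \frac{1}{27}\right) \left(-359\right) - 37164 = \frac{359}{18} - 37164 = - \frac{668593}{18}$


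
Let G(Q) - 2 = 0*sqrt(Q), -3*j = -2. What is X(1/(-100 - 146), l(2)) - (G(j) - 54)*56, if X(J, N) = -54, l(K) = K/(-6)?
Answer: 2858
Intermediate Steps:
l(K) = -K/6 (l(K) = K*(-1/6) = -K/6)
j = 2/3 (j = -1/3*(-2) = 2/3 ≈ 0.66667)
G(Q) = 2 (G(Q) = 2 + 0*sqrt(Q) = 2 + 0 = 2)
X(1/(-100 - 146), l(2)) - (G(j) - 54)*56 = -54 - (2 - 54)*56 = -54 - (-52)*56 = -54 - 1*(-2912) = -54 + 2912 = 2858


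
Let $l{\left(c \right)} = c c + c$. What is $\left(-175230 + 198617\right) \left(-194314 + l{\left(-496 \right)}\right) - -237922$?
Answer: $1197792644$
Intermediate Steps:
$l{\left(c \right)} = c + c^{2}$ ($l{\left(c \right)} = c^{2} + c = c + c^{2}$)
$\left(-175230 + 198617\right) \left(-194314 + l{\left(-496 \right)}\right) - -237922 = \left(-175230 + 198617\right) \left(-194314 - 496 \left(1 - 496\right)\right) - -237922 = 23387 \left(-194314 - -245520\right) + 237922 = 23387 \left(-194314 + 245520\right) + 237922 = 23387 \cdot 51206 + 237922 = 1197554722 + 237922 = 1197792644$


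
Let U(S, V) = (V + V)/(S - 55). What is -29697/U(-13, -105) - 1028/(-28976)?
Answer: -2438075109/253540 ≈ -9616.1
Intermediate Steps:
U(S, V) = 2*V/(-55 + S) (U(S, V) = (2*V)/(-55 + S) = 2*V/(-55 + S))
-29697/U(-13, -105) - 1028/(-28976) = -29697/(2*(-105)/(-55 - 13)) - 1028/(-28976) = -29697/(2*(-105)/(-68)) - 1028*(-1/28976) = -29697/(2*(-105)*(-1/68)) + 257/7244 = -29697/105/34 + 257/7244 = -29697*34/105 + 257/7244 = -336566/35 + 257/7244 = -2438075109/253540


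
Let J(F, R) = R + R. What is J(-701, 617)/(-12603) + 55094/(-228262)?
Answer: -488012495/1438392993 ≈ -0.33928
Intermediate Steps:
J(F, R) = 2*R
J(-701, 617)/(-12603) + 55094/(-228262) = (2*617)/(-12603) + 55094/(-228262) = 1234*(-1/12603) + 55094*(-1/228262) = -1234/12603 - 27547/114131 = -488012495/1438392993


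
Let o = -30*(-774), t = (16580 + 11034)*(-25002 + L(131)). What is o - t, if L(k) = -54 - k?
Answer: 695537038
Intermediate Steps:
t = -695513818 (t = (16580 + 11034)*(-25002 + (-54 - 1*131)) = 27614*(-25002 + (-54 - 131)) = 27614*(-25002 - 185) = 27614*(-25187) = -695513818)
o = 23220
o - t = 23220 - 1*(-695513818) = 23220 + 695513818 = 695537038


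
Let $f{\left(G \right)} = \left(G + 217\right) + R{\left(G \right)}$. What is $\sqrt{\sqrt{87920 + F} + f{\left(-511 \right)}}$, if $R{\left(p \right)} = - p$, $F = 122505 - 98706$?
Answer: $\sqrt{217 + \sqrt{111719}} \approx 23.479$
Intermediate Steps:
$F = 23799$
$f{\left(G \right)} = 217$ ($f{\left(G \right)} = \left(G + 217\right) - G = \left(217 + G\right) - G = 217$)
$\sqrt{\sqrt{87920 + F} + f{\left(-511 \right)}} = \sqrt{\sqrt{87920 + 23799} + 217} = \sqrt{\sqrt{111719} + 217} = \sqrt{217 + \sqrt{111719}}$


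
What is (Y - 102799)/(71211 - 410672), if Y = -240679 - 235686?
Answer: 579164/339461 ≈ 1.7061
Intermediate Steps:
Y = -476365
(Y - 102799)/(71211 - 410672) = (-476365 - 102799)/(71211 - 410672) = -579164/(-339461) = -579164*(-1/339461) = 579164/339461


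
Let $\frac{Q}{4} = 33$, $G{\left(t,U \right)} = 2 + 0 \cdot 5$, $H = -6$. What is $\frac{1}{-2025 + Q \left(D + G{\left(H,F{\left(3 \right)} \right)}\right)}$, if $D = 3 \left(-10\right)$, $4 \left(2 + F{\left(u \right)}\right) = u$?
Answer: $- \frac{1}{5721} \approx -0.00017479$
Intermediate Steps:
$F{\left(u \right)} = -2 + \frac{u}{4}$
$G{\left(t,U \right)} = 2$ ($G{\left(t,U \right)} = 2 + 0 = 2$)
$D = -30$
$Q = 132$ ($Q = 4 \cdot 33 = 132$)
$\frac{1}{-2025 + Q \left(D + G{\left(H,F{\left(3 \right)} \right)}\right)} = \frac{1}{-2025 + 132 \left(-30 + 2\right)} = \frac{1}{-2025 + 132 \left(-28\right)} = \frac{1}{-2025 - 3696} = \frac{1}{-5721} = - \frac{1}{5721}$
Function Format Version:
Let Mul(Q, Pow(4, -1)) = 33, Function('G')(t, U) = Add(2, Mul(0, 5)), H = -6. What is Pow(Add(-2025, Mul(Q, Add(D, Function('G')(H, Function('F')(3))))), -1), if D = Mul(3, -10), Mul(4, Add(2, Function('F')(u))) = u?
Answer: Rational(-1, 5721) ≈ -0.00017479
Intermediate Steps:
Function('F')(u) = Add(-2, Mul(Rational(1, 4), u))
Function('G')(t, U) = 2 (Function('G')(t, U) = Add(2, 0) = 2)
D = -30
Q = 132 (Q = Mul(4, 33) = 132)
Pow(Add(-2025, Mul(Q, Add(D, Function('G')(H, Function('F')(3))))), -1) = Pow(Add(-2025, Mul(132, Add(-30, 2))), -1) = Pow(Add(-2025, Mul(132, -28)), -1) = Pow(Add(-2025, -3696), -1) = Pow(-5721, -1) = Rational(-1, 5721)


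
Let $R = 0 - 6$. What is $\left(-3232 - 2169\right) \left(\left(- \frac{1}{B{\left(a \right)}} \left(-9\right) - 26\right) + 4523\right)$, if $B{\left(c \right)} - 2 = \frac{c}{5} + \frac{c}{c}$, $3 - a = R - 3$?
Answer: $- \frac{72891896}{3} \approx -2.4297 \cdot 10^{7}$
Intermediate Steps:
$R = -6$ ($R = 0 - 6 = -6$)
$a = 12$ ($a = 3 - \left(-6 - 3\right) = 3 - -9 = 3 + 9 = 12$)
$B{\left(c \right)} = 3 + \frac{c}{5}$ ($B{\left(c \right)} = 2 + \left(\frac{c}{5} + \frac{c}{c}\right) = 2 + \left(c \frac{1}{5} + 1\right) = 2 + \left(\frac{c}{5} + 1\right) = 2 + \left(1 + \frac{c}{5}\right) = 3 + \frac{c}{5}$)
$\left(-3232 - 2169\right) \left(\left(- \frac{1}{B{\left(a \right)}} \left(-9\right) - 26\right) + 4523\right) = \left(-3232 - 2169\right) \left(\left(- \frac{1}{3 + \frac{1}{5} \cdot 12} \left(-9\right) - 26\right) + 4523\right) = - 5401 \left(\left(- \frac{1}{3 + \frac{12}{5}} \left(-9\right) - 26\right) + 4523\right) = - 5401 \left(\left(- \frac{1}{\frac{27}{5}} \left(-9\right) - 26\right) + 4523\right) = - 5401 \left(\left(\left(-1\right) \frac{5}{27} \left(-9\right) - 26\right) + 4523\right) = - 5401 \left(\left(\left(- \frac{5}{27}\right) \left(-9\right) - 26\right) + 4523\right) = - 5401 \left(\left(\frac{5}{3} - 26\right) + 4523\right) = - 5401 \left(- \frac{73}{3} + 4523\right) = \left(-5401\right) \frac{13496}{3} = - \frac{72891896}{3}$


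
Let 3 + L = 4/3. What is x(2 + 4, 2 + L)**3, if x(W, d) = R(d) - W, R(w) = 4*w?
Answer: -2744/27 ≈ -101.63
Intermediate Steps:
L = -5/3 (L = -3 + 4/3 = -5/3 ≈ -1.6667)
x(W, d) = -W + 4*d (x(W, d) = 4*d - W = -W + 4*d)
x(2 + 4, 2 + L)**3 = (-(2 + 4) + 4*(2 - 5/3))**3 = (-1*6 + 4*(1/3))**3 = (-6 + 4/3)**3 = (-14/3)**3 = -2744/27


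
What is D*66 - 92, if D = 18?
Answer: 1096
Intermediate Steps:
D*66 - 92 = 18*66 - 92 = 1188 - 92 = 1096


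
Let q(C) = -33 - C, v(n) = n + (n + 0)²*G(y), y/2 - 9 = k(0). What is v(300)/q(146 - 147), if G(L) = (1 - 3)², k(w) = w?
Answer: -90075/8 ≈ -11259.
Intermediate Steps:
y = 18 (y = 18 + 2*0 = 18 + 0 = 18)
G(L) = 4 (G(L) = (-2)² = 4)
v(n) = n + 4*n² (v(n) = n + (n + 0)²*4 = n + n²*4 = n + 4*n²)
v(300)/q(146 - 147) = (300*(1 + 4*300))/(-33 - (146 - 147)) = (300*(1 + 1200))/(-33 - 1*(-1)) = (300*1201)/(-33 + 1) = 360300/(-32) = 360300*(-1/32) = -90075/8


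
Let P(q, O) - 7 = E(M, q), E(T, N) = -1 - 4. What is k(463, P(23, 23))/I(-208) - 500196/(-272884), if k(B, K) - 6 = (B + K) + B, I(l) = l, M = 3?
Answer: -18854111/7094984 ≈ -2.6574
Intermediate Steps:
E(T, N) = -5
P(q, O) = 2 (P(q, O) = 7 - 5 = 2)
k(B, K) = 6 + K + 2*B (k(B, K) = 6 + ((B + K) + B) = 6 + (K + 2*B) = 6 + K + 2*B)
k(463, P(23, 23))/I(-208) - 500196/(-272884) = (6 + 2 + 2*463)/(-208) - 500196/(-272884) = (6 + 2 + 926)*(-1/208) - 500196*(-1/272884) = 934*(-1/208) + 125049/68221 = -467/104 + 125049/68221 = -18854111/7094984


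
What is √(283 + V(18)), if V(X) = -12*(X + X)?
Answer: I*√149 ≈ 12.207*I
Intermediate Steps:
V(X) = -24*X
√(283 + V(18)) = √(283 - 24*18) = √(283 - 432) = √(-149) = I*√149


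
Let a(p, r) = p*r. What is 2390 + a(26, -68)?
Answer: 622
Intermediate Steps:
2390 + a(26, -68) = 2390 + 26*(-68) = 2390 - 1768 = 622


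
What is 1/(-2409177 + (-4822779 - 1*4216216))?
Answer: -1/11448172 ≈ -8.7350e-8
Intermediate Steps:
1/(-2409177 + (-4822779 - 1*4216216)) = 1/(-2409177 + (-4822779 - 4216216)) = 1/(-2409177 - 9038995) = 1/(-11448172) = -1/11448172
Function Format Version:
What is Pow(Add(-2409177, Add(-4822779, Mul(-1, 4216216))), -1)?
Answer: Rational(-1, 11448172) ≈ -8.7350e-8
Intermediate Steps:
Pow(Add(-2409177, Add(-4822779, Mul(-1, 4216216))), -1) = Pow(Add(-2409177, Add(-4822779, -4216216)), -1) = Pow(Add(-2409177, -9038995), -1) = Pow(-11448172, -1) = Rational(-1, 11448172)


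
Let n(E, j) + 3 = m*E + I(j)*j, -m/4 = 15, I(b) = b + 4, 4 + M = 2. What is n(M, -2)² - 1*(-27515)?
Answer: 40284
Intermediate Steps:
M = -2 (M = -4 + 2 = -2)
I(b) = 4 + b
m = -60 (m = -4*15 = -60)
n(E, j) = -3 - 60*E + j*(4 + j) (n(E, j) = -3 + (-60*E + (4 + j)*j) = -3 + (-60*E + j*(4 + j)) = -3 - 60*E + j*(4 + j))
n(M, -2)² - 1*(-27515) = (-3 - 60*(-2) - 2*(4 - 2))² - 1*(-27515) = (-3 + 120 - 2*2)² + 27515 = (-3 + 120 - 4)² + 27515 = 113² + 27515 = 12769 + 27515 = 40284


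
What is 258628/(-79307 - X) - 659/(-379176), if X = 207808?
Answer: -32625440581/36289039080 ≈ -0.89904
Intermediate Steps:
258628/(-79307 - X) - 659/(-379176) = 258628/(-79307 - 1*207808) - 659/(-379176) = 258628/(-79307 - 207808) - 659*(-1/379176) = 258628/(-287115) + 659/379176 = 258628*(-1/287115) + 659/379176 = -258628/287115 + 659/379176 = -32625440581/36289039080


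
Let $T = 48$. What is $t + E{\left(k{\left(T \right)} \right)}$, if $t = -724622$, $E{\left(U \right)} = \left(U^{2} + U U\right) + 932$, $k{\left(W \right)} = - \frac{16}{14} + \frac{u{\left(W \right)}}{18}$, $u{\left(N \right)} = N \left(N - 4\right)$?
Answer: $- \frac{307240090}{441} \approx -6.9669 \cdot 10^{5}$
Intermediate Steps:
$u{\left(N \right)} = N \left(-4 + N\right)$
$k{\left(W \right)} = - \frac{8}{7} + \frac{W \left(-4 + W\right)}{18}$ ($k{\left(W \right)} = - \frac{16}{14} + \frac{W \left(-4 + W\right)}{18} = \left(-16\right) \frac{1}{14} + W \left(-4 + W\right) \frac{1}{18} = - \frac{8}{7} + \frac{W \left(-4 + W\right)}{18}$)
$E{\left(U \right)} = 932 + 2 U^{2}$ ($E{\left(U \right)} = \left(U^{2} + U^{2}\right) + 932 = 2 U^{2} + 932 = 932 + 2 U^{2}$)
$t + E{\left(k{\left(T \right)} \right)} = -724622 + \left(932 + 2 \left(- \frac{8}{7} + \frac{1}{18} \cdot 48 \left(-4 + 48\right)\right)^{2}\right) = -724622 + \left(932 + 2 \left(- \frac{8}{7} + \frac{1}{18} \cdot 48 \cdot 44\right)^{2}\right) = -724622 + \left(932 + 2 \left(- \frac{8}{7} + \frac{352}{3}\right)^{2}\right) = -724622 + \left(932 + 2 \left(\frac{2440}{21}\right)^{2}\right) = -724622 + \left(932 + 2 \cdot \frac{5953600}{441}\right) = -724622 + \left(932 + \frac{11907200}{441}\right) = -724622 + \frac{12318212}{441} = - \frac{307240090}{441}$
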